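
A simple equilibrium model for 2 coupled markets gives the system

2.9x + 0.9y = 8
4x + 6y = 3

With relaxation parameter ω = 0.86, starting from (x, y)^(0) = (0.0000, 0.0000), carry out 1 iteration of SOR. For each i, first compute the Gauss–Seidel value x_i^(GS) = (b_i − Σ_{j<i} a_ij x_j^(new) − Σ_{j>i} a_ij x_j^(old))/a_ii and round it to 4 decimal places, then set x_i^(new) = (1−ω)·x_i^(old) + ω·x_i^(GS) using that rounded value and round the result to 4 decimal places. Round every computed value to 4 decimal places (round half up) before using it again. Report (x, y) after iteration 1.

(2.3724, -0.9302)

Iteration 1:
  x: GS value = (8 - (0.9)·0.0000) / (2.9) = 2.7586;  x ← (1−ω)·0.0000 + ω·2.7586 = 2.3724
  y: GS value = (3 - (4)·2.3724) / (6) = -1.0816;  y ← (1−ω)·0.0000 + ω·-1.0816 = -0.9302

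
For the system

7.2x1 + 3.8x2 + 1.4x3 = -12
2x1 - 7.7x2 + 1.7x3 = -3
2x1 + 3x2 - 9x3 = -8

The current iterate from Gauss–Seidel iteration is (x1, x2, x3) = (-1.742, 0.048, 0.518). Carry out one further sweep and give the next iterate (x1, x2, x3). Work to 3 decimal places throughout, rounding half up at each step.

(-1.793, 0.038, 0.503)

One sweep:
  x1 = (-12 - (3.8)·0.048 - (1.4)·0.518) / (7.2) = -1.793
  x2 = (-3 - (2)·-1.793 - (1.7)·0.518) / (-7.7) = 0.038
  x3 = (-8 - (2)·-1.793 - (3)·0.038) / (-9) = 0.503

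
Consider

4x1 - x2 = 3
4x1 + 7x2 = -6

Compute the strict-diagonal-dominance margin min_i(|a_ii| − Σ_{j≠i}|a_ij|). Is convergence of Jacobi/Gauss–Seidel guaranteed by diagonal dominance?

row 1: |4| − (1) = 3
row 2: |7| − (4) = 3
minimum over rows = 3 → strictly diagonally dominant (convergence guaranteed)

3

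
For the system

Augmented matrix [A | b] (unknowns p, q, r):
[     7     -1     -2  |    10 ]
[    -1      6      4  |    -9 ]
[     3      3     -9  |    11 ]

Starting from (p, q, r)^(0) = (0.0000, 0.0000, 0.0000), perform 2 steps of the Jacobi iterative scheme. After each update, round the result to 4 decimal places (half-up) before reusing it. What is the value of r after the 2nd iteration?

Iteration 1:
  p = (10 - (-1)·0.0000 - (-2)·0.0000) / (7) = 1.4286
  q = (-9 - (-1)·0.0000 - (4)·0.0000) / (6) = -1.5000
  r = (11 - (3)·0.0000 - (3)·0.0000) / (-9) = -1.2222
Iteration 2:
  p = (10 - (-1)·-1.5000 - (-2)·-1.2222) / (7) = 0.8651
  q = (-9 - (-1)·1.4286 - (4)·-1.2222) / (6) = -0.4471
  r = (11 - (3)·1.4286 - (3)·-1.5000) / (-9) = -1.2460

-1.2460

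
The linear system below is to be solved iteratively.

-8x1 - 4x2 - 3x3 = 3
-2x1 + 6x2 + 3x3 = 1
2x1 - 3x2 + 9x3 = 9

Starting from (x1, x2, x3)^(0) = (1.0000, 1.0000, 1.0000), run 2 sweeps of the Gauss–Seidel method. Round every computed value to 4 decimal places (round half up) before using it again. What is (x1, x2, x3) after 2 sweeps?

(-0.3854, -0.4757, 0.9271)

Iteration 1:
  x1 = (3 - (-4)·1.0000 - (-3)·1.0000) / (-8) = -1.2500
  x2 = (1 - (-2)·-1.2500 - (3)·1.0000) / (6) = -0.7500
  x3 = (9 - (2)·-1.2500 - (-3)·-0.7500) / (9) = 1.0278
Iteration 2:
  x1 = (3 - (-4)·-0.7500 - (-3)·1.0278) / (-8) = -0.3854
  x2 = (1 - (-2)·-0.3854 - (3)·1.0278) / (6) = -0.4757
  x3 = (9 - (2)·-0.3854 - (-3)·-0.4757) / (9) = 0.9271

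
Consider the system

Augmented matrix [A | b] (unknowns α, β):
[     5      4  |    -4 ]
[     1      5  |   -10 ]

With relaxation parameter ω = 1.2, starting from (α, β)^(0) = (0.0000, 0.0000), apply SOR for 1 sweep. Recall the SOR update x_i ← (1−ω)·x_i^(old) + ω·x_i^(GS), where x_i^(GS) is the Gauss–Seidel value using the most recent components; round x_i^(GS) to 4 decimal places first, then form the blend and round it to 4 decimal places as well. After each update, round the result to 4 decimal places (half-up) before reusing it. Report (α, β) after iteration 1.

(-0.9600, -2.1696)

Iteration 1:
  α: GS value = (-4 - (4)·0.0000) / (5) = -0.8000;  α ← (1−ω)·0.0000 + ω·-0.8000 = -0.9600
  β: GS value = (-10 - (1)·-0.9600) / (5) = -1.8080;  β ← (1−ω)·0.0000 + ω·-1.8080 = -2.1696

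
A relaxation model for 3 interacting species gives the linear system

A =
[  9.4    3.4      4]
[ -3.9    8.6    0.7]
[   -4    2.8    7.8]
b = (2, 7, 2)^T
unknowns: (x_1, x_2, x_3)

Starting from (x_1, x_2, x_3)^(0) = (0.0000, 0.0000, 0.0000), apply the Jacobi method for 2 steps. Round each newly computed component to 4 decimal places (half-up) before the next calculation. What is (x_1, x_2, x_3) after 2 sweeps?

Iteration 1:
  x_1 = (2 - (3.4)·0.0000 - (4)·0.0000) / (9.4) = 0.2128
  x_2 = (7 - (-3.9)·0.0000 - (0.7)·0.0000) / (8.6) = 0.8140
  x_3 = (2 - (-4)·0.0000 - (2.8)·0.0000) / (7.8) = 0.2564
Iteration 2:
  x_1 = (2 - (3.4)·0.8140 - (4)·0.2564) / (9.4) = -0.1908
  x_2 = (7 - (-3.9)·0.2128 - (0.7)·0.2564) / (8.6) = 0.8896
  x_3 = (2 - (-4)·0.2128 - (2.8)·0.8140) / (7.8) = 0.0733

(-0.1908, 0.8896, 0.0733)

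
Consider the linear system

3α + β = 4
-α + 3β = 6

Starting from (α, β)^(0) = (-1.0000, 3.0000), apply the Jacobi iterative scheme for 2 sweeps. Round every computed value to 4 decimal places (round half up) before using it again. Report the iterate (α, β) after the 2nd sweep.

Iteration 1:
  α = (4 - (1)·3.0000) / (3) = 0.3333
  β = (6 - (-1)·-1.0000) / (3) = 1.6667
Iteration 2:
  α = (4 - (1)·1.6667) / (3) = 0.7778
  β = (6 - (-1)·0.3333) / (3) = 2.1111

(0.7778, 2.1111)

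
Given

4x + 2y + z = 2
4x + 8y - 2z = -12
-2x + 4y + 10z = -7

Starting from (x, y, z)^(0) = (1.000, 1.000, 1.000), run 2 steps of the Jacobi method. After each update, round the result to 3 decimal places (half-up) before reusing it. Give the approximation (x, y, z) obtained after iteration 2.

Iteration 1:
  x = (2 - (2)·1.000 - (1)·1.000) / (4) = -0.250
  y = (-12 - (4)·1.000 - (-2)·1.000) / (8) = -1.750
  z = (-7 - (-2)·1.000 - (4)·1.000) / (10) = -0.900
Iteration 2:
  x = (2 - (2)·-1.750 - (1)·-0.900) / (4) = 1.600
  y = (-12 - (4)·-0.250 - (-2)·-0.900) / (8) = -1.600
  z = (-7 - (-2)·-0.250 - (4)·-1.750) / (10) = -0.050

(1.600, -1.600, -0.050)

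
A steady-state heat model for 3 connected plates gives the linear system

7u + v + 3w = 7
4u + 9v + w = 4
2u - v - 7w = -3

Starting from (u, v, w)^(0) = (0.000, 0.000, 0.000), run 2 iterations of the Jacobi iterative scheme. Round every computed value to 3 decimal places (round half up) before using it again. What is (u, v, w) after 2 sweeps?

(0.753, -0.048, 0.651)

Iteration 1:
  u = (7 - (1)·0.000 - (3)·0.000) / (7) = 1.000
  v = (4 - (4)·0.000 - (1)·0.000) / (9) = 0.444
  w = (-3 - (2)·0.000 - (-1)·0.000) / (-7) = 0.429
Iteration 2:
  u = (7 - (1)·0.444 - (3)·0.429) / (7) = 0.753
  v = (4 - (4)·1.000 - (1)·0.429) / (9) = -0.048
  w = (-3 - (2)·1.000 - (-1)·0.444) / (-7) = 0.651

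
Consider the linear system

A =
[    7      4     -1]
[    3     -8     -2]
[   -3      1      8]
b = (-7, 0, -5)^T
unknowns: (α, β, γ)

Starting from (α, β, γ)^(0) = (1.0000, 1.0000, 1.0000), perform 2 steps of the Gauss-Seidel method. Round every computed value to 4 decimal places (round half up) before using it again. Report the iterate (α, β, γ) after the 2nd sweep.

Iteration 1:
  α = (-7 - (4)·1.0000 - (-1)·1.0000) / (7) = -1.4286
  β = (0 - (3)·-1.4286 - (-2)·1.0000) / (-8) = -0.7857
  γ = (-5 - (-3)·-1.4286 - (1)·-0.7857) / (8) = -1.0625
Iteration 2:
  α = (-7 - (4)·-0.7857 - (-1)·-1.0625) / (7) = -0.7028
  β = (0 - (3)·-0.7028 - (-2)·-1.0625) / (-8) = 0.0021
  γ = (-5 - (-3)·-0.7028 - (1)·0.0021) / (8) = -0.8888

(-0.7028, 0.0021, -0.8888)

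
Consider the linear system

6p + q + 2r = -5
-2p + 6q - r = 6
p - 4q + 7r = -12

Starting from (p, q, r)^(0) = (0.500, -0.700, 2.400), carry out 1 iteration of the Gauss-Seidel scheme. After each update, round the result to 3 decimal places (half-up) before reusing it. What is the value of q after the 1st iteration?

Iteration 1:
  p = (-5 - (1)·-0.700 - (2)·2.400) / (6) = -1.517
  q = (6 - (-2)·-1.517 - (-1)·2.400) / (6) = 0.894
  r = (-12 - (1)·-1.517 - (-4)·0.894) / (7) = -0.987

0.894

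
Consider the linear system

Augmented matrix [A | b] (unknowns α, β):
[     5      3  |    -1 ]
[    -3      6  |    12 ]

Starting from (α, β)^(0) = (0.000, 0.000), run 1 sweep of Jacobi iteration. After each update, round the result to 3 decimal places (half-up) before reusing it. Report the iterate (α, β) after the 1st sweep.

Iteration 1:
  α = (-1 - (3)·0.000) / (5) = -0.200
  β = (12 - (-3)·0.000) / (6) = 2.000

(-0.200, 2.000)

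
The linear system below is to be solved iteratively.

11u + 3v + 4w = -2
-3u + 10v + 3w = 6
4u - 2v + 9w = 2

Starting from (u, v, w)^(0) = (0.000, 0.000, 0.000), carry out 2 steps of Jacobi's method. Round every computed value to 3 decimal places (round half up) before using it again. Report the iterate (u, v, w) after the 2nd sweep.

Iteration 1:
  u = (-2 - (3)·0.000 - (4)·0.000) / (11) = -0.182
  v = (6 - (-3)·0.000 - (3)·0.000) / (10) = 0.600
  w = (2 - (4)·0.000 - (-2)·0.000) / (9) = 0.222
Iteration 2:
  u = (-2 - (3)·0.600 - (4)·0.222) / (11) = -0.426
  v = (6 - (-3)·-0.182 - (3)·0.222) / (10) = 0.479
  w = (2 - (4)·-0.182 - (-2)·0.600) / (9) = 0.436

(-0.426, 0.479, 0.436)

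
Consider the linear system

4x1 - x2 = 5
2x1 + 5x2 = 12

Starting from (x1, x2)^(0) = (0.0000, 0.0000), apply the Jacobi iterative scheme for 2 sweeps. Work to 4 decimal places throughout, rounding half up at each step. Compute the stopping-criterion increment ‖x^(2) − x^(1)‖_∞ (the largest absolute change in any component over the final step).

Iteration 1:
  x1 = (5 - (-1)·0.0000) / (4) = 1.2500
  x2 = (12 - (2)·0.0000) / (5) = 2.4000
Iteration 2:
  x1 = (5 - (-1)·2.4000) / (4) = 1.8500
  x2 = (12 - (2)·1.2500) / (5) = 1.9000
Change: (0.6000, -0.5000) → max |·| = 0.6000

0.6000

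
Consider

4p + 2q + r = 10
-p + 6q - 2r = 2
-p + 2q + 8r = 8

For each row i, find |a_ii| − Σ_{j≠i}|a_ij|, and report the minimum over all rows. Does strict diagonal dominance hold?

row 1: |4| − (2+1) = 1
row 2: |6| − (1+2) = 3
row 3: |8| − (1+2) = 5
minimum over rows = 1 → strictly diagonally dominant (convergence guaranteed)

1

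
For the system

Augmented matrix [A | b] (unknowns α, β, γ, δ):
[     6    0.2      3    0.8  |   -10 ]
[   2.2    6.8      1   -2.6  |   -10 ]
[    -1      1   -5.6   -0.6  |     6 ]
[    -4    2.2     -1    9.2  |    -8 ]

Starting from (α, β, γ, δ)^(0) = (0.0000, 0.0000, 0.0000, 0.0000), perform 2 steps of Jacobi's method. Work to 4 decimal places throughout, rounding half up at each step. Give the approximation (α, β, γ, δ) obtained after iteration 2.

Iteration 1:
  α = (-10 - (0.2)·0.0000 - (3)·0.0000 - (0.8)·0.0000) / (6) = -1.6667
  β = (-10 - (2.2)·0.0000 - (1)·0.0000 - (-2.6)·0.0000) / (6.8) = -1.4706
  γ = (6 - (-1)·0.0000 - (1)·0.0000 - (-0.6)·0.0000) / (-5.6) = -1.0714
  δ = (-8 - (-4)·0.0000 - (2.2)·0.0000 - (-1)·0.0000) / (9.2) = -0.8696
Iteration 2:
  α = (-10 - (0.2)·-1.4706 - (3)·-1.0714 - (0.8)·-0.8696) / (6) = -0.9660
  β = (-10 - (2.2)·-1.6667 - (1)·-1.0714 - (-2.6)·-0.8696) / (6.8) = -1.1063
  γ = (6 - (-1)·-1.6667 - (1)·-1.4706 - (-0.6)·-0.8696) / (-5.6) = -0.9432
  δ = (-8 - (-4)·-1.6667 - (2.2)·-1.4706 - (-1)·-1.0714) / (9.2) = -1.3590

(-0.9660, -1.1063, -0.9432, -1.3590)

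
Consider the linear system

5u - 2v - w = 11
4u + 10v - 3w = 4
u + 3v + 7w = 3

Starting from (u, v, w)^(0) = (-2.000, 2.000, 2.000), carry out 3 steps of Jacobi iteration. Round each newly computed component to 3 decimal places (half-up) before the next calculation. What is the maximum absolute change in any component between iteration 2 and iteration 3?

Iteration 1:
  u = (11 - (-2)·2.000 - (-1)·2.000) / (5) = 3.400
  v = (4 - (4)·-2.000 - (-3)·2.000) / (10) = 1.800
  w = (3 - (1)·-2.000 - (3)·2.000) / (7) = -0.143
Iteration 2:
  u = (11 - (-2)·1.800 - (-1)·-0.143) / (5) = 2.891
  v = (4 - (4)·3.400 - (-3)·-0.143) / (10) = -1.003
  w = (3 - (1)·3.400 - (3)·1.800) / (7) = -0.829
Iteration 3:
  u = (11 - (-2)·-1.003 - (-1)·-0.829) / (5) = 1.633
  v = (4 - (4)·2.891 - (-3)·-0.829) / (10) = -1.005
  w = (3 - (1)·2.891 - (3)·-1.003) / (7) = 0.445
Change: (-1.258, -0.002, 1.274) → max |·| = 1.274

1.274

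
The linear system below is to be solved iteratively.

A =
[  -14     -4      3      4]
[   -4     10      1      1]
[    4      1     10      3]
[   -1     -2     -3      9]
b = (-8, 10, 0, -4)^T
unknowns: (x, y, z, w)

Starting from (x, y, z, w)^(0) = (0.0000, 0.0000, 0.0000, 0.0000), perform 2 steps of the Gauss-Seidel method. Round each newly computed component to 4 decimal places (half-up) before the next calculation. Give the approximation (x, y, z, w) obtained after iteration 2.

(0.0808, 1.0900, -0.0738, -0.2178)

Iteration 1:
  x = (-8 - (-4)·0.0000 - (3)·0.0000 - (4)·0.0000) / (-14) = 0.5714
  y = (10 - (-4)·0.5714 - (1)·0.0000 - (1)·0.0000) / (10) = 1.2286
  z = (0 - (4)·0.5714 - (1)·1.2286 - (3)·0.0000) / (10) = -0.3514
  w = (-4 - (-1)·0.5714 - (-2)·1.2286 - (-3)·-0.3514) / (9) = -0.2251
Iteration 2:
  x = (-8 - (-4)·1.2286 - (3)·-0.3514 - (4)·-0.2251) / (-14) = 0.0808
  y = (10 - (-4)·0.0808 - (1)·-0.3514 - (1)·-0.2251) / (10) = 1.0900
  z = (0 - (4)·0.0808 - (1)·1.0900 - (3)·-0.2251) / (10) = -0.0738
  w = (-4 - (-1)·0.0808 - (-2)·1.0900 - (-3)·-0.0738) / (9) = -0.2178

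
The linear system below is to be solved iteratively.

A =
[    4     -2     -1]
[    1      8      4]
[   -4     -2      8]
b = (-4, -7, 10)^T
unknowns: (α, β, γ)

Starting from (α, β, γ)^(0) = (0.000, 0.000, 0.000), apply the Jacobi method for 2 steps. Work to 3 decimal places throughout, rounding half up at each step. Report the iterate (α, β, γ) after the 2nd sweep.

(-1.125, -1.375, 0.531)

Iteration 1:
  α = (-4 - (-2)·0.000 - (-1)·0.000) / (4) = -1.000
  β = (-7 - (1)·0.000 - (4)·0.000) / (8) = -0.875
  γ = (10 - (-4)·0.000 - (-2)·0.000) / (8) = 1.250
Iteration 2:
  α = (-4 - (-2)·-0.875 - (-1)·1.250) / (4) = -1.125
  β = (-7 - (1)·-1.000 - (4)·1.250) / (8) = -1.375
  γ = (10 - (-4)·-1.000 - (-2)·-0.875) / (8) = 0.531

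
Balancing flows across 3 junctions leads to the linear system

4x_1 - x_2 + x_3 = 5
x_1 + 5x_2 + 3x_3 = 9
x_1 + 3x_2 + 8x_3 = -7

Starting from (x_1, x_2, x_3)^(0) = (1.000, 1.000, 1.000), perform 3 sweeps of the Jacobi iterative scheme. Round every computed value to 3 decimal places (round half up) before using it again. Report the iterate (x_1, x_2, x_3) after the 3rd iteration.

Iteration 1:
  x_1 = (5 - (-1)·1.000 - (1)·1.000) / (4) = 1.250
  x_2 = (9 - (1)·1.000 - (3)·1.000) / (5) = 1.000
  x_3 = (-7 - (1)·1.000 - (3)·1.000) / (8) = -1.375
Iteration 2:
  x_1 = (5 - (-1)·1.000 - (1)·-1.375) / (4) = 1.844
  x_2 = (9 - (1)·1.250 - (3)·-1.375) / (5) = 2.375
  x_3 = (-7 - (1)·1.250 - (3)·1.000) / (8) = -1.406
Iteration 3:
  x_1 = (5 - (-1)·2.375 - (1)·-1.406) / (4) = 2.195
  x_2 = (9 - (1)·1.844 - (3)·-1.406) / (5) = 2.275
  x_3 = (-7 - (1)·1.844 - (3)·2.375) / (8) = -1.996

(2.195, 2.275, -1.996)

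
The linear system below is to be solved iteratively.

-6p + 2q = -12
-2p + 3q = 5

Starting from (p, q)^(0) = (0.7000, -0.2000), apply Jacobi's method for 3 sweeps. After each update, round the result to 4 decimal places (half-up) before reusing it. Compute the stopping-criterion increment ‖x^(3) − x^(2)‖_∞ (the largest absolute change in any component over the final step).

0.5186

Iteration 1:
  p = (-12 - (2)·-0.2000) / (-6) = 1.9333
  q = (5 - (-2)·0.7000) / (3) = 2.1333
Iteration 2:
  p = (-12 - (2)·2.1333) / (-6) = 2.7111
  q = (5 - (-2)·1.9333) / (3) = 2.9555
Iteration 3:
  p = (-12 - (2)·2.9555) / (-6) = 2.9852
  q = (5 - (-2)·2.7111) / (3) = 3.4741
Change: (0.2741, 0.5186) → max |·| = 0.5186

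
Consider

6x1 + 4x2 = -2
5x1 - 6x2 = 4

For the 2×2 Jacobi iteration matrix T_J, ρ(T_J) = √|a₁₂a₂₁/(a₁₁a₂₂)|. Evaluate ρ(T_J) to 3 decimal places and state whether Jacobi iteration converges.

0.745

a₁₂a₂₁/(a₁₁a₂₂) = (4)·(5) / ((6)·(-6)) = -0.555556
ρ = √|-0.555556| = √0.555556 = 0.745
ρ < 1, so Jacobi converges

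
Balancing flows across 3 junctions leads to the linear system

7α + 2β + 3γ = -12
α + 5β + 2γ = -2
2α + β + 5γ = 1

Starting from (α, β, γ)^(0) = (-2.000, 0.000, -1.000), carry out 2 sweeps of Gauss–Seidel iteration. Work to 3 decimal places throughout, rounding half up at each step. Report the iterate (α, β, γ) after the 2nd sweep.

(-2.072, -0.251, 1.079)

Iteration 1:
  α = (-12 - (2)·0.000 - (3)·-1.000) / (7) = -1.286
  β = (-2 - (1)·-1.286 - (2)·-1.000) / (5) = 0.257
  γ = (1 - (2)·-1.286 - (1)·0.257) / (5) = 0.663
Iteration 2:
  α = (-12 - (2)·0.257 - (3)·0.663) / (7) = -2.072
  β = (-2 - (1)·-2.072 - (2)·0.663) / (5) = -0.251
  γ = (1 - (2)·-2.072 - (1)·-0.251) / (5) = 1.079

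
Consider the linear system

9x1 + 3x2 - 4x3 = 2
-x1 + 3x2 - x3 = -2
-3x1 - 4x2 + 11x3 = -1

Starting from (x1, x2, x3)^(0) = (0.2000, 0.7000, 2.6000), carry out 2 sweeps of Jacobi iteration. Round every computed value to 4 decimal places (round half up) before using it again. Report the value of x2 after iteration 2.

Iteration 1:
  x1 = (2 - (3)·0.7000 - (-4)·2.6000) / (9) = 1.1444
  x2 = (-2 - (-1)·0.2000 - (-1)·2.6000) / (3) = 0.2667
  x3 = (-1 - (-3)·0.2000 - (-4)·0.7000) / (11) = 0.2182
Iteration 2:
  x1 = (2 - (3)·0.2667 - (-4)·0.2182) / (9) = 0.2303
  x2 = (-2 - (-1)·1.1444 - (-1)·0.2182) / (3) = -0.2125
  x3 = (-1 - (-3)·1.1444 - (-4)·0.2667) / (11) = 0.3182

-0.2125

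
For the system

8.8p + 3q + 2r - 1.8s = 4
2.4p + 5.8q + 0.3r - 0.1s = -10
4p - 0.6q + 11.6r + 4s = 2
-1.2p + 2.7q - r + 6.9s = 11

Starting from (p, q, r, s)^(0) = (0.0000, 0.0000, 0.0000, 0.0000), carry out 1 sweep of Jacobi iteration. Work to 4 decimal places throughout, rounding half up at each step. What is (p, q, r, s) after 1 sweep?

Iteration 1:
  p = (4 - (3)·0.0000 - (2)·0.0000 - (-1.8)·0.0000) / (8.8) = 0.4545
  q = (-10 - (2.4)·0.0000 - (0.3)·0.0000 - (-0.1)·0.0000) / (5.8) = -1.7241
  r = (2 - (4)·0.0000 - (-0.6)·0.0000 - (4)·0.0000) / (11.6) = 0.1724
  s = (11 - (-1.2)·0.0000 - (2.7)·0.0000 - (-1)·0.0000) / (6.9) = 1.5942

(0.4545, -1.7241, 0.1724, 1.5942)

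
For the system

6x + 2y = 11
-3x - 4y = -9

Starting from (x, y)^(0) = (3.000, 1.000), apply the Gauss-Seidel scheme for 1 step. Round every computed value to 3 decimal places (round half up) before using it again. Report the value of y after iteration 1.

1.125

Iteration 1:
  x = (11 - (2)·1.000) / (6) = 1.500
  y = (-9 - (-3)·1.500) / (-4) = 1.125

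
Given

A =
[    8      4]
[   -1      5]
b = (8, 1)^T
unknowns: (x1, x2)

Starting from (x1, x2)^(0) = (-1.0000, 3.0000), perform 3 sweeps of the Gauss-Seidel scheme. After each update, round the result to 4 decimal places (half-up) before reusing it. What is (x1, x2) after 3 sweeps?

(0.8050, 0.3610)

Iteration 1:
  x1 = (8 - (4)·3.0000) / (8) = -0.5000
  x2 = (1 - (-1)·-0.5000) / (5) = 0.1000
Iteration 2:
  x1 = (8 - (4)·0.1000) / (8) = 0.9500
  x2 = (1 - (-1)·0.9500) / (5) = 0.3900
Iteration 3:
  x1 = (8 - (4)·0.3900) / (8) = 0.8050
  x2 = (1 - (-1)·0.8050) / (5) = 0.3610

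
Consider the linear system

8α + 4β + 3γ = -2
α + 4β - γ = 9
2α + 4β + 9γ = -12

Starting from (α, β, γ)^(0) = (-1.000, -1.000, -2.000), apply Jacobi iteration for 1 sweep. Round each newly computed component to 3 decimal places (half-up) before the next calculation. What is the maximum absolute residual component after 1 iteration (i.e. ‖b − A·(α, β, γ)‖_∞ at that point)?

15.999

Iteration 1:
  α = (-2 - (4)·-1.000 - (3)·-2.000) / (8) = 1.000
  β = (9 - (1)·-1.000 - (-1)·-2.000) / (4) = 2.000
  γ = (-12 - (2)·-1.000 - (4)·-1.000) / (9) = -0.667
Residual b − A·x = (-15.999, -0.667, -15.997); ∞-norm = 15.999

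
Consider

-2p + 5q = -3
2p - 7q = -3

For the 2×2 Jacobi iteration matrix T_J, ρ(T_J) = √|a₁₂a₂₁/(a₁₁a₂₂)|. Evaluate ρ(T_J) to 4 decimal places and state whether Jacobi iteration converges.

a₁₂a₂₁/(a₁₁a₂₂) = (5)·(2) / ((-2)·(-7)) = 0.714286
ρ = √|0.714286| = √0.714286 = 0.8452
ρ < 1, so Jacobi converges

0.8452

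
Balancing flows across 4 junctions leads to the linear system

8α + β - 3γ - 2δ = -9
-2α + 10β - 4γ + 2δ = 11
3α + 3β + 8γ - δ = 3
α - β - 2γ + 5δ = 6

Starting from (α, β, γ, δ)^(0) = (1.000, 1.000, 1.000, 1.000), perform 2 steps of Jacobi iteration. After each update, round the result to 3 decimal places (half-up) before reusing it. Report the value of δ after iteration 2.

1.525

Iteration 1:
  α = (-9 - (1)·1.000 - (-3)·1.000 - (-2)·1.000) / (8) = -0.625
  β = (11 - (-2)·1.000 - (-4)·1.000 - (2)·1.000) / (10) = 1.500
  γ = (3 - (3)·1.000 - (3)·1.000 - (-1)·1.000) / (8) = -0.250
  δ = (6 - (1)·1.000 - (-1)·1.000 - (-2)·1.000) / (5) = 1.600
Iteration 2:
  α = (-9 - (1)·1.500 - (-3)·-0.250 - (-2)·1.600) / (8) = -1.006
  β = (11 - (-2)·-0.625 - (-4)·-0.250 - (2)·1.600) / (10) = 0.555
  γ = (3 - (3)·-0.625 - (3)·1.500 - (-1)·1.600) / (8) = 0.247
  δ = (6 - (1)·-0.625 - (-1)·1.500 - (-2)·-0.250) / (5) = 1.525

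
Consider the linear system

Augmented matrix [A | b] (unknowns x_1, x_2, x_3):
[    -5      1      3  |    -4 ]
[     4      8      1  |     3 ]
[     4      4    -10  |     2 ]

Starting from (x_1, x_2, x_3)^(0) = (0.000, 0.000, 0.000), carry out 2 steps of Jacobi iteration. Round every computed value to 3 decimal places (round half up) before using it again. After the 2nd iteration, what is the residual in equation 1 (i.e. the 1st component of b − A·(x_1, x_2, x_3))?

-1.035

Iteration 1:
  x_1 = (-4 - (1)·0.000 - (3)·0.000) / (-5) = 0.800
  x_2 = (3 - (4)·0.000 - (1)·0.000) / (8) = 0.375
  x_3 = (2 - (4)·0.000 - (4)·0.000) / (-10) = -0.200
Iteration 2:
  x_1 = (-4 - (1)·0.375 - (3)·-0.200) / (-5) = 0.755
  x_2 = (3 - (4)·0.800 - (1)·-0.200) / (8) = 0.000
  x_3 = (2 - (4)·0.800 - (4)·0.375) / (-10) = 0.270
Residual b − A·x = (-1.035, -0.290, 1.680)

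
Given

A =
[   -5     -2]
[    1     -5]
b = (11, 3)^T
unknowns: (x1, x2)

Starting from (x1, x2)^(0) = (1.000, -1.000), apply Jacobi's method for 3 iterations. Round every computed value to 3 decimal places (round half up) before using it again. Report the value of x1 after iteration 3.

Iteration 1:
  x1 = (11 - (-2)·-1.000) / (-5) = -1.800
  x2 = (3 - (1)·1.000) / (-5) = -0.400
Iteration 2:
  x1 = (11 - (-2)·-0.400) / (-5) = -2.040
  x2 = (3 - (1)·-1.800) / (-5) = -0.960
Iteration 3:
  x1 = (11 - (-2)·-0.960) / (-5) = -1.816
  x2 = (3 - (1)·-2.040) / (-5) = -1.008

-1.816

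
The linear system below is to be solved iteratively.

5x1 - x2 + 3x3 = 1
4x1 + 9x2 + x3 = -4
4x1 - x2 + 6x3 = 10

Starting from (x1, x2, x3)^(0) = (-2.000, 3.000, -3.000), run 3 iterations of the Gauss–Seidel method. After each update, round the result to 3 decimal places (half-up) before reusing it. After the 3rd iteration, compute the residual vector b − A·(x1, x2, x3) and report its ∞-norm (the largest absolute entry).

Iteration 1:
  x1 = (1 - (-1)·3.000 - (3)·-3.000) / (5) = 2.600
  x2 = (-4 - (4)·2.600 - (1)·-3.000) / (9) = -1.267
  x3 = (10 - (4)·2.600 - (-1)·-1.267) / (6) = -0.278
Iteration 2:
  x1 = (1 - (-1)·-1.267 - (3)·-0.278) / (5) = 0.113
  x2 = (-4 - (4)·0.113 - (1)·-0.278) / (9) = -0.464
  x3 = (10 - (4)·0.113 - (-1)·-0.464) / (6) = 1.514
Iteration 3:
  x1 = (1 - (-1)·-0.464 - (3)·1.514) / (5) = -0.801
  x2 = (-4 - (4)·-0.801 - (1)·1.514) / (9) = -0.257
  x3 = (10 - (4)·-0.801 - (-1)·-0.257) / (6) = 2.158
Residual b − A·x = (-1.726, -0.641, -0.001); ∞-norm = 1.726

1.726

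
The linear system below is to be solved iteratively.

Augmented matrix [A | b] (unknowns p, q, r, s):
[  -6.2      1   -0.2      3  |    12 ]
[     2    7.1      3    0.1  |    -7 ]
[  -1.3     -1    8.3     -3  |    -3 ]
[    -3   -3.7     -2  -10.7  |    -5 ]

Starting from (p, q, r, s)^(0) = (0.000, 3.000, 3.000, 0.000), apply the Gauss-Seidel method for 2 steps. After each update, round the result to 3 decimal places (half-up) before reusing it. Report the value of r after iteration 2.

-0.003

Iteration 1:
  p = (12 - (1)·3.000 - (-0.2)·3.000 - (3)·0.000) / (-6.2) = -1.548
  q = (-7 - (2)·-1.548 - (3)·3.000 - (0.1)·0.000) / (7.1) = -1.817
  r = (-3 - (-1.3)·-1.548 - (-1)·-1.817 - (-3)·0.000) / (8.3) = -0.823
  s = (-5 - (-3)·-1.548 - (-3.7)·-1.817 - (-2)·-0.823) / (-10.7) = 1.683
Iteration 2:
  p = (12 - (1)·-1.817 - (-0.2)·-0.823 - (3)·1.683) / (-6.2) = -1.388
  q = (-7 - (2)·-1.388 - (3)·-0.823 - (0.1)·1.683) / (7.1) = -0.271
  r = (-3 - (-1.3)·-1.388 - (-1)·-0.271 - (-3)·1.683) / (8.3) = -0.003
  s = (-5 - (-3)·-1.388 - (-3.7)·-0.271 - (-2)·-0.003) / (-10.7) = 0.951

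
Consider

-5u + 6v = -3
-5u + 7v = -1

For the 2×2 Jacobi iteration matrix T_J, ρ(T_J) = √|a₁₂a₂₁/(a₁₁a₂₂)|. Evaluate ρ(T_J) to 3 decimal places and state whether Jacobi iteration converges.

0.926

a₁₂a₂₁/(a₁₁a₂₂) = (6)·(-5) / ((-5)·(7)) = 0.857143
ρ = √|0.857143| = √0.857143 = 0.926
ρ < 1, so Jacobi converges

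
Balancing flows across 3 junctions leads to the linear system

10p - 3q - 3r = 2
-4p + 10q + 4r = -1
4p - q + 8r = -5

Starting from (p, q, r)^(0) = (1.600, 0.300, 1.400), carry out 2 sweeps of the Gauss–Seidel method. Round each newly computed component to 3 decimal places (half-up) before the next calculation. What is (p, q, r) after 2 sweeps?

Iteration 1:
  p = (2 - (-3)·0.300 - (-3)·1.400) / (10) = 0.710
  q = (-1 - (-4)·0.710 - (4)·1.400) / (10) = -0.376
  r = (-5 - (4)·0.710 - (-1)·-0.376) / (8) = -1.027
Iteration 2:
  p = (2 - (-3)·-0.376 - (-3)·-1.027) / (10) = -0.221
  q = (-1 - (-4)·-0.221 - (4)·-1.027) / (10) = 0.222
  r = (-5 - (4)·-0.221 - (-1)·0.222) / (8) = -0.487

(-0.221, 0.222, -0.487)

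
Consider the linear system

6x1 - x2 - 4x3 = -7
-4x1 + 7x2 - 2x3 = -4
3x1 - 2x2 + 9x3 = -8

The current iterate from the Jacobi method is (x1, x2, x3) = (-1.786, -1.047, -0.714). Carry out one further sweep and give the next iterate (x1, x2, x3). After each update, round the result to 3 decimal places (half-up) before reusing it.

One sweep:
  x1 = (-7 - (-1)·-1.047 - (-4)·-0.714) / (6) = -1.817
  x2 = (-4 - (-4)·-1.786 - (-2)·-0.714) / (7) = -1.796
  x3 = (-8 - (3)·-1.786 - (-2)·-1.047) / (9) = -0.526

(-1.817, -1.796, -0.526)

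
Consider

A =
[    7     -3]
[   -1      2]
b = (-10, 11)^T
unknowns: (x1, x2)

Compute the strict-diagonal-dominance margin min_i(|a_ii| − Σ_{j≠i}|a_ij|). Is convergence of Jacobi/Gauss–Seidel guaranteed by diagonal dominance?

1

row 1: |7| − (3) = 4
row 2: |2| − (1) = 1
minimum over rows = 1 → strictly diagonally dominant (convergence guaranteed)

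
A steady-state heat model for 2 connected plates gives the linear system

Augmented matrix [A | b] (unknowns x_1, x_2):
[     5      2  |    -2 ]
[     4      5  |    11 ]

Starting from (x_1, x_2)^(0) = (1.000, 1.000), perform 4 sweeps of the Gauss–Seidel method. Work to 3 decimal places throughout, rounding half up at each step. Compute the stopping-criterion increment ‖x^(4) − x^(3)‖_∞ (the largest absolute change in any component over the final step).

Iteration 1:
  x_1 = (-2 - (2)·1.000) / (5) = -0.800
  x_2 = (11 - (4)·-0.800) / (5) = 2.840
Iteration 2:
  x_1 = (-2 - (2)·2.840) / (5) = -1.536
  x_2 = (11 - (4)·-1.536) / (5) = 3.429
Iteration 3:
  x_1 = (-2 - (2)·3.429) / (5) = -1.772
  x_2 = (11 - (4)·-1.772) / (5) = 3.618
Iteration 4:
  x_1 = (-2 - (2)·3.618) / (5) = -1.847
  x_2 = (11 - (4)·-1.847) / (5) = 3.678
Change: (-0.075, 0.060) → max |·| = 0.075

0.075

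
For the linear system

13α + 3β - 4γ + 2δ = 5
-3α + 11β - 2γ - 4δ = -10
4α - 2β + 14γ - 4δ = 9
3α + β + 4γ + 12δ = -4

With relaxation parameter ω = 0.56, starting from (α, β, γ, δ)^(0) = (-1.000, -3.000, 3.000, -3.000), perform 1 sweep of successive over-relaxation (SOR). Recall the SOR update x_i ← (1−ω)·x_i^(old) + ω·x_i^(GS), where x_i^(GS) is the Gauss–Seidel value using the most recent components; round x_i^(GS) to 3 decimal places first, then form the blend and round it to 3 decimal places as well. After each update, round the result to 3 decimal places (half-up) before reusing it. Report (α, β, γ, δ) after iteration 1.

(0.939, -1.991, 0.890, -1.711)

Iteration 1:
  α: GS value = (5 - (3)·-3.000 - (-4)·3.000 - (2)·-3.000) / (13) = 2.462;  α ← (1−ω)·-1.000 + ω·2.462 = 0.939
  β: GS value = (-10 - (-3)·0.939 - (-2)·3.000 - (-4)·-3.000) / (11) = -1.198;  β ← (1−ω)·-3.000 + ω·-1.198 = -1.991
  γ: GS value = (9 - (4)·0.939 - (-2)·-1.991 - (-4)·-3.000) / (14) = -0.767;  γ ← (1−ω)·3.000 + ω·-0.767 = 0.890
  δ: GS value = (-4 - (3)·0.939 - (1)·-1.991 - (4)·0.890) / (12) = -0.699;  δ ← (1−ω)·-3.000 + ω·-0.699 = -1.711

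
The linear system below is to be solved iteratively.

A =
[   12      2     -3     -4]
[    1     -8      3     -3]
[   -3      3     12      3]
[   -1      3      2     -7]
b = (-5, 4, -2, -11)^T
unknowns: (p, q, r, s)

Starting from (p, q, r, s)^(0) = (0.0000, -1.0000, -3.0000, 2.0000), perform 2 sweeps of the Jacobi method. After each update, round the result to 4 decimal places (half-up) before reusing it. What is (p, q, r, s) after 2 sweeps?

(-0.0298, -0.8051, 0.2723, 0.4821)

Iteration 1:
  p = (-5 - (2)·-1.0000 - (-3)·-3.0000 - (-4)·2.0000) / (12) = -0.3333
  q = (4 - (1)·0.0000 - (3)·-3.0000 - (-3)·2.0000) / (-8) = -2.3750
  r = (-2 - (-3)·0.0000 - (3)·-1.0000 - (3)·2.0000) / (12) = -0.4167
  s = (-11 - (-1)·0.0000 - (3)·-1.0000 - (2)·-3.0000) / (-7) = 0.2857
Iteration 2:
  p = (-5 - (2)·-2.3750 - (-3)·-0.4167 - (-4)·0.2857) / (12) = -0.0298
  q = (4 - (1)·-0.3333 - (3)·-0.4167 - (-3)·0.2857) / (-8) = -0.8051
  r = (-2 - (-3)·-0.3333 - (3)·-2.3750 - (3)·0.2857) / (12) = 0.2723
  s = (-11 - (-1)·-0.3333 - (3)·-2.3750 - (2)·-0.4167) / (-7) = 0.4821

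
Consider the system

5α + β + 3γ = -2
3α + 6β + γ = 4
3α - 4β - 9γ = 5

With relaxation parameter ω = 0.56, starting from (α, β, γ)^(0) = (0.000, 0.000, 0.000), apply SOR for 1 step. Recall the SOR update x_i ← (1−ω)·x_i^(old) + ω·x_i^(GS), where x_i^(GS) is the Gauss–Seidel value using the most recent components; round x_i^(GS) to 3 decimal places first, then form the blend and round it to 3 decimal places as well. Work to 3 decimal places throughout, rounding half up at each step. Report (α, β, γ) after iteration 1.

(-0.224, 0.436, -0.461)

Iteration 1:
  α: GS value = (-2 - (1)·0.000 - (3)·0.000) / (5) = -0.400;  α ← (1−ω)·0.000 + ω·-0.400 = -0.224
  β: GS value = (4 - (3)·-0.224 - (1)·0.000) / (6) = 0.779;  β ← (1−ω)·0.000 + ω·0.779 = 0.436
  γ: GS value = (5 - (3)·-0.224 - (-4)·0.436) / (-9) = -0.824;  γ ← (1−ω)·0.000 + ω·-0.824 = -0.461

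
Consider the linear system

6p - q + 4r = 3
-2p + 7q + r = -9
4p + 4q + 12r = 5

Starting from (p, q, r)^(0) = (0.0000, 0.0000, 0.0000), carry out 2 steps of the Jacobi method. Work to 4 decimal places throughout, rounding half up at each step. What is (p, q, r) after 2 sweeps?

(0.0079, -1.2024, 0.6786)

Iteration 1:
  p = (3 - (-1)·0.0000 - (4)·0.0000) / (6) = 0.5000
  q = (-9 - (-2)·0.0000 - (1)·0.0000) / (7) = -1.2857
  r = (5 - (4)·0.0000 - (4)·0.0000) / (12) = 0.4167
Iteration 2:
  p = (3 - (-1)·-1.2857 - (4)·0.4167) / (6) = 0.0079
  q = (-9 - (-2)·0.5000 - (1)·0.4167) / (7) = -1.2024
  r = (5 - (4)·0.5000 - (4)·-1.2857) / (12) = 0.6786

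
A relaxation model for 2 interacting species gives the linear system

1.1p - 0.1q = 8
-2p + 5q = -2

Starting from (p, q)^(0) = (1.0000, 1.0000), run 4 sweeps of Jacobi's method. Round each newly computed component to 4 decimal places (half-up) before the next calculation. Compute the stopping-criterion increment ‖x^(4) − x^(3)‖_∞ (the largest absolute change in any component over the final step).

0.0925

Iteration 1:
  p = (8 - (-0.1)·1.0000) / (1.1) = 7.3636
  q = (-2 - (-2)·1.0000) / (5) = 0.0000
Iteration 2:
  p = (8 - (-0.1)·0.0000) / (1.1) = 7.2727
  q = (-2 - (-2)·7.3636) / (5) = 2.5454
Iteration 3:
  p = (8 - (-0.1)·2.5454) / (1.1) = 7.5041
  q = (-2 - (-2)·7.2727) / (5) = 2.5091
Iteration 4:
  p = (8 - (-0.1)·2.5091) / (1.1) = 7.5008
  q = (-2 - (-2)·7.5041) / (5) = 2.6016
Change: (-0.0033, 0.0925) → max |·| = 0.0925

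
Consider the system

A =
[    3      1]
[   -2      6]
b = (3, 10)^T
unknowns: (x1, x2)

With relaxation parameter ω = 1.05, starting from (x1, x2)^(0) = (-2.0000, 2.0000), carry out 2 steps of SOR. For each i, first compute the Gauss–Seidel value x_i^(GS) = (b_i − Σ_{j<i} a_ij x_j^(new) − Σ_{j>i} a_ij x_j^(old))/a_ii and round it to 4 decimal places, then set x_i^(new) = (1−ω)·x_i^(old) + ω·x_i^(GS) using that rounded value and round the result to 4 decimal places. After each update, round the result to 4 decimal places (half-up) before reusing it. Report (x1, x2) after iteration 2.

Iteration 1:
  x1: GS value = (3 - (1)·2.0000) / (3) = 0.3333;  x1 ← (1−ω)·-2.0000 + ω·0.3333 = 0.4500
  x2: GS value = (10 - (-2)·0.4500) / (6) = 1.8167;  x2 ← (1−ω)·2.0000 + ω·1.8167 = 1.8075
Iteration 2:
  x1: GS value = (3 - (1)·1.8075) / (3) = 0.3975;  x1 ← (1−ω)·0.4500 + ω·0.3975 = 0.3949
  x2: GS value = (10 - (-2)·0.3949) / (6) = 1.7983;  x2 ← (1−ω)·1.8075 + ω·1.7983 = 1.7978

(0.3949, 1.7978)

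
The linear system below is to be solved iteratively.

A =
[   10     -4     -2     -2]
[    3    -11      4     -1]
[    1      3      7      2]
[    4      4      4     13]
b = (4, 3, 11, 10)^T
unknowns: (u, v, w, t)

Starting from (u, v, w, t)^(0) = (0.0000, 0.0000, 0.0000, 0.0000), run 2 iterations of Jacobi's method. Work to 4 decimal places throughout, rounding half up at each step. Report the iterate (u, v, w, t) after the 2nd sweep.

(0.7590, 0.3379, 1.4114, 0.2466)

Iteration 1:
  u = (4 - (-4)·0.0000 - (-2)·0.0000 - (-2)·0.0000) / (10) = 0.4000
  v = (3 - (3)·0.0000 - (4)·0.0000 - (-1)·0.0000) / (-11) = -0.2727
  w = (11 - (1)·0.0000 - (3)·0.0000 - (2)·0.0000) / (7) = 1.5714
  t = (10 - (4)·0.0000 - (4)·0.0000 - (4)·0.0000) / (13) = 0.7692
Iteration 2:
  u = (4 - (-4)·-0.2727 - (-2)·1.5714 - (-2)·0.7692) / (10) = 0.7590
  v = (3 - (3)·0.4000 - (4)·1.5714 - (-1)·0.7692) / (-11) = 0.3379
  w = (11 - (1)·0.4000 - (3)·-0.2727 - (2)·0.7692) / (7) = 1.4114
  t = (10 - (4)·0.4000 - (4)·-0.2727 - (4)·1.5714) / (13) = 0.2466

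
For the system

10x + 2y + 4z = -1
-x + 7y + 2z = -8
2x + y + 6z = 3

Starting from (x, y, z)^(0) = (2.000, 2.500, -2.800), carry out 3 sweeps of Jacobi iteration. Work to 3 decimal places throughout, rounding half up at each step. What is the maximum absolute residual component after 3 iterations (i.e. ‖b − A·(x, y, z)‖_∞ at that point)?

Iteration 1:
  x = (-1 - (2)·2.500 - (4)·-2.800) / (10) = 0.520
  y = (-8 - (-1)·2.000 - (2)·-2.800) / (7) = -0.057
  z = (3 - (2)·2.000 - (1)·2.500) / (6) = -0.583
Iteration 2:
  x = (-1 - (2)·-0.057 - (4)·-0.583) / (10) = 0.145
  y = (-8 - (-1)·0.520 - (2)·-0.583) / (7) = -0.902
  z = (3 - (2)·0.520 - (1)·-0.057) / (6) = 0.336
Iteration 3:
  x = (-1 - (2)·-0.902 - (4)·0.336) / (10) = -0.054
  y = (-8 - (-1)·0.145 - (2)·0.336) / (7) = -1.218
  z = (3 - (2)·0.145 - (1)·-0.902) / (6) = 0.602
Residual b − A·x = (-0.432, -0.732, 0.714); ∞-norm = 0.732

0.732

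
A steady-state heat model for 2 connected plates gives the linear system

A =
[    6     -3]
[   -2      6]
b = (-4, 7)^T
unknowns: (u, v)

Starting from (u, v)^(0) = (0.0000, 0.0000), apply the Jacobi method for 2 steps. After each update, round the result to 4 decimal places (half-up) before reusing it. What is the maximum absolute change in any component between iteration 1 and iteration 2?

Iteration 1:
  u = (-4 - (-3)·0.0000) / (6) = -0.6667
  v = (7 - (-2)·0.0000) / (6) = 1.1667
Iteration 2:
  u = (-4 - (-3)·1.1667) / (6) = -0.0833
  v = (7 - (-2)·-0.6667) / (6) = 0.9444
Change: (0.5834, -0.2223) → max |·| = 0.5834

0.5834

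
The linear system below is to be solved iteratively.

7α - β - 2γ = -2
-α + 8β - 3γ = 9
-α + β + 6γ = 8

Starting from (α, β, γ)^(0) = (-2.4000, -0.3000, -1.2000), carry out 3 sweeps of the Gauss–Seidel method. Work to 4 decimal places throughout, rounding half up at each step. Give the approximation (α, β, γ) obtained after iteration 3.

Iteration 1:
  α = (-2 - (-1)·-0.3000 - (-2)·-1.2000) / (7) = -0.6714
  β = (9 - (-1)·-0.6714 - (-3)·-1.2000) / (8) = 0.5911
  γ = (8 - (-1)·-0.6714 - (1)·0.5911) / (6) = 1.1229
Iteration 2:
  α = (-2 - (-1)·0.5911 - (-2)·1.1229) / (7) = 0.1196
  β = (9 - (-1)·0.1196 - (-3)·1.1229) / (8) = 1.5610
  γ = (8 - (-1)·0.1196 - (1)·1.5610) / (6) = 1.0931
Iteration 3:
  α = (-2 - (-1)·1.5610 - (-2)·1.0931) / (7) = 0.2496
  β = (9 - (-1)·0.2496 - (-3)·1.0931) / (8) = 1.5661
  γ = (8 - (-1)·0.2496 - (1)·1.5661) / (6) = 1.1139

(0.2496, 1.5661, 1.1139)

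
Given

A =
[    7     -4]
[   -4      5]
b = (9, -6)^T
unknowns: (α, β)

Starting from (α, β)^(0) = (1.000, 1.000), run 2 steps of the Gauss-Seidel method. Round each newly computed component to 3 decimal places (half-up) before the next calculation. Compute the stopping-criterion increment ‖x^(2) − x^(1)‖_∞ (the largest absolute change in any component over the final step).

Iteration 1:
  α = (9 - (-4)·1.000) / (7) = 1.857
  β = (-6 - (-4)·1.857) / (5) = 0.286
Iteration 2:
  α = (9 - (-4)·0.286) / (7) = 1.449
  β = (-6 - (-4)·1.449) / (5) = -0.041
Change: (-0.408, -0.327) → max |·| = 0.408

0.408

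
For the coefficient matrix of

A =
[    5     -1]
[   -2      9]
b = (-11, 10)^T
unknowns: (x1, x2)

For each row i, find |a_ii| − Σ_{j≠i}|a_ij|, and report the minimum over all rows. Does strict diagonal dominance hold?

row 1: |5| − (1) = 4
row 2: |9| − (2) = 7
minimum over rows = 4 → strictly diagonally dominant (convergence guaranteed)

4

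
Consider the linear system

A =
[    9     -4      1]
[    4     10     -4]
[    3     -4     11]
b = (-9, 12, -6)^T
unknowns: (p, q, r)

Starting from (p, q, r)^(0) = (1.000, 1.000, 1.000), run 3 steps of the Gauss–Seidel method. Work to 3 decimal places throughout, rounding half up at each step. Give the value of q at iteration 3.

Iteration 1:
  p = (-9 - (-4)·1.000 - (1)·1.000) / (9) = -0.667
  q = (12 - (4)·-0.667 - (-4)·1.000) / (10) = 1.867
  r = (-6 - (3)·-0.667 - (-4)·1.867) / (11) = 0.315
Iteration 2:
  p = (-9 - (-4)·1.867 - (1)·0.315) / (9) = -0.205
  q = (12 - (4)·-0.205 - (-4)·0.315) / (10) = 1.408
  r = (-6 - (3)·-0.205 - (-4)·1.408) / (11) = 0.022
Iteration 3:
  p = (-9 - (-4)·1.408 - (1)·0.022) / (9) = -0.377
  q = (12 - (4)·-0.377 - (-4)·0.022) / (10) = 1.360
  r = (-6 - (3)·-0.377 - (-4)·1.360) / (11) = 0.052

1.360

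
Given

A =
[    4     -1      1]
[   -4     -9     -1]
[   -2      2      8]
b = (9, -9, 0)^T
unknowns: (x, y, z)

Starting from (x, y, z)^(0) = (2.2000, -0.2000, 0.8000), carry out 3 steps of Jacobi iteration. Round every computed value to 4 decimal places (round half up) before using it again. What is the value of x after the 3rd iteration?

2.1319

Iteration 1:
  x = (9 - (-1)·-0.2000 - (1)·0.8000) / (4) = 2.0000
  y = (-9 - (-4)·2.2000 - (-1)·0.8000) / (-9) = -0.0667
  z = (0 - (-2)·2.2000 - (2)·-0.2000) / (8) = 0.6000
Iteration 2:
  x = (9 - (-1)·-0.0667 - (1)·0.6000) / (4) = 2.0833
  y = (-9 - (-4)·2.0000 - (-1)·0.6000) / (-9) = 0.0444
  z = (0 - (-2)·2.0000 - (2)·-0.0667) / (8) = 0.5167
Iteration 3:
  x = (9 - (-1)·0.0444 - (1)·0.5167) / (4) = 2.1319
  y = (-9 - (-4)·2.0833 - (-1)·0.5167) / (-9) = 0.0167
  z = (0 - (-2)·2.0833 - (2)·0.0444) / (8) = 0.5097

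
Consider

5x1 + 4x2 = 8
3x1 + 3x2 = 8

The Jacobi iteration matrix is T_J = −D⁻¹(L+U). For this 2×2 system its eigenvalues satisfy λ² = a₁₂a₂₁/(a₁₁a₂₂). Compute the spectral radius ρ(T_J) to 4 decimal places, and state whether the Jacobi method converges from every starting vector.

0.8944

a₁₂a₂₁/(a₁₁a₂₂) = (4)·(3) / ((5)·(3)) = 0.800000
ρ = √|0.800000| = √0.800000 = 0.8944
ρ < 1, so Jacobi converges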